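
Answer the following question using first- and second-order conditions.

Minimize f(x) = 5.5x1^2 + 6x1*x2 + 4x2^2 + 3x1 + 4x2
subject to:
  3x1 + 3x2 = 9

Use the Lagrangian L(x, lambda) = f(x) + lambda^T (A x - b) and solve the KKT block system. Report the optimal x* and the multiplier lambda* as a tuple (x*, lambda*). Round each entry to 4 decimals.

Form the Lagrangian:
  L(x, lambda) = (1/2) x^T Q x + c^T x + lambda^T (A x - b)
Stationarity (grad_x L = 0): Q x + c + A^T lambda = 0.
Primal feasibility: A x = b.

This gives the KKT block system:
  [ Q   A^T ] [ x     ]   [-c ]
  [ A    0  ] [ lambda ] = [ b ]

Solving the linear system:
  x*      = (1, 2)
  lambda* = (-8.6667)
  f(x*)   = 44.5

x* = (1, 2), lambda* = (-8.6667)


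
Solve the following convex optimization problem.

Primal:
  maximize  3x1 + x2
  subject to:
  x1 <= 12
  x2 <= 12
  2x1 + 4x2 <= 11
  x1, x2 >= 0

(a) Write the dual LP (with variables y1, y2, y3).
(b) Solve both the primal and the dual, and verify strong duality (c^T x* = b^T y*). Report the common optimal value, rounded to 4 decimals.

The standard primal-dual pair for 'max c^T x s.t. A x <= b, x >= 0' is:
  Dual:  min b^T y  s.t.  A^T y >= c,  y >= 0.

So the dual LP is:
  minimize  12y1 + 12y2 + 11y3
  subject to:
    y1 + 2y3 >= 3
    y2 + 4y3 >= 1
    y1, y2, y3 >= 0

Solving the primal: x* = (5.5, 0).
  primal value c^T x* = 16.5.
Solving the dual: y* = (0, 0, 1.5).
  dual value b^T y* = 16.5.
Strong duality: c^T x* = b^T y*. Confirmed.

16.5


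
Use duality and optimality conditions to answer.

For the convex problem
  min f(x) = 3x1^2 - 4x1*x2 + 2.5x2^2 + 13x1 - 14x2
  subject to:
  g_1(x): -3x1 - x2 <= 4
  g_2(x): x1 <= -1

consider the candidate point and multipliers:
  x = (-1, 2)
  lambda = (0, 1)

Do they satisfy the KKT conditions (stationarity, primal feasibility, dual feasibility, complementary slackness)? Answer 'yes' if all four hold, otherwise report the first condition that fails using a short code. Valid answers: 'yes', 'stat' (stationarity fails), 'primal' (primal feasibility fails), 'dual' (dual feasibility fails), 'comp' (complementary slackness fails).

Gradient of f: grad f(x) = Q x + c = (-1, 0)
Constraint values g_i(x) = a_i^T x - b_i:
  g_1((-1, 2)) = -3
  g_2((-1, 2)) = 0
Stationarity residual: grad f(x) + sum_i lambda_i a_i = (0, 0)
  -> stationarity OK
Primal feasibility (all g_i <= 0): OK
Dual feasibility (all lambda_i >= 0): OK
Complementary slackness (lambda_i * g_i(x) = 0 for all i): OK

Verdict: yes, KKT holds.

yes


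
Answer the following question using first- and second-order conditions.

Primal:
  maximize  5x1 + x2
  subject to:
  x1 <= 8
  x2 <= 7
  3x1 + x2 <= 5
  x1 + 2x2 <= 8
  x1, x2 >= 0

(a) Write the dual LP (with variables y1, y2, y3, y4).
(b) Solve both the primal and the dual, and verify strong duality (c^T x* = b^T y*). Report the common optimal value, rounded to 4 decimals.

The standard primal-dual pair for 'max c^T x s.t. A x <= b, x >= 0' is:
  Dual:  min b^T y  s.t.  A^T y >= c,  y >= 0.

So the dual LP is:
  minimize  8y1 + 7y2 + 5y3 + 8y4
  subject to:
    y1 + 3y3 + y4 >= 5
    y2 + y3 + 2y4 >= 1
    y1, y2, y3, y4 >= 0

Solving the primal: x* = (1.6667, 0).
  primal value c^T x* = 8.3333.
Solving the dual: y* = (0, 0, 1.6667, 0).
  dual value b^T y* = 8.3333.
Strong duality: c^T x* = b^T y*. Confirmed.

8.3333


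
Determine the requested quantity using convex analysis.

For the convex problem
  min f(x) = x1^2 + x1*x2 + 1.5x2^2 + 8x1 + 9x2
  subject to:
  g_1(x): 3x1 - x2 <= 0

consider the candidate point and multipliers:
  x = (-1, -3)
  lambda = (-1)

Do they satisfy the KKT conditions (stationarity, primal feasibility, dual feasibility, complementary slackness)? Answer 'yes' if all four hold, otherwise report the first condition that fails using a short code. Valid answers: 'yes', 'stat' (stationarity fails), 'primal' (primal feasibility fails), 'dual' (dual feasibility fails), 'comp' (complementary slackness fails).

Gradient of f: grad f(x) = Q x + c = (3, -1)
Constraint values g_i(x) = a_i^T x - b_i:
  g_1((-1, -3)) = 0
Stationarity residual: grad f(x) + sum_i lambda_i a_i = (0, 0)
  -> stationarity OK
Primal feasibility (all g_i <= 0): OK
Dual feasibility (all lambda_i >= 0): FAILS
Complementary slackness (lambda_i * g_i(x) = 0 for all i): OK

Verdict: the first failing condition is dual_feasibility -> dual.

dual


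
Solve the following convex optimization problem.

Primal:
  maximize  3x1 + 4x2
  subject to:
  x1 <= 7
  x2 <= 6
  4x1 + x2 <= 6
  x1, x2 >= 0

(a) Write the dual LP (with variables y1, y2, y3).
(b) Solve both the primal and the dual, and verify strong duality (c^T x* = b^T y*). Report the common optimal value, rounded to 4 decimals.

The standard primal-dual pair for 'max c^T x s.t. A x <= b, x >= 0' is:
  Dual:  min b^T y  s.t.  A^T y >= c,  y >= 0.

So the dual LP is:
  minimize  7y1 + 6y2 + 6y3
  subject to:
    y1 + 4y3 >= 3
    y2 + y3 >= 4
    y1, y2, y3 >= 0

Solving the primal: x* = (0, 6).
  primal value c^T x* = 24.
Solving the dual: y* = (0, 3.25, 0.75).
  dual value b^T y* = 24.
Strong duality: c^T x* = b^T y*. Confirmed.

24


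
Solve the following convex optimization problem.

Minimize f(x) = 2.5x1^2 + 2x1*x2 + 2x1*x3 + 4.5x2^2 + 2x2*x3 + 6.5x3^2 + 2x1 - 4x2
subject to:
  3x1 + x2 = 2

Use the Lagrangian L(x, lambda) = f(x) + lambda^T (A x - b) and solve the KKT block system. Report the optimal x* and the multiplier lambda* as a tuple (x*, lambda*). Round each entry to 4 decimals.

Form the Lagrangian:
  L(x, lambda) = (1/2) x^T Q x + c^T x + lambda^T (A x - b)
Stationarity (grad_x L = 0): Q x + c + A^T lambda = 0.
Primal feasibility: A x = b.

This gives the KKT block system:
  [ Q   A^T ] [ x     ]   [-c ]
  [ A    0  ] [ lambda ] = [ b ]

Solving the linear system:
  x*      = (0.4778, 0.5666, -0.1607)
  lambda* = (-1.7336)
  f(x*)   = 1.0782

x* = (0.4778, 0.5666, -0.1607), lambda* = (-1.7336)


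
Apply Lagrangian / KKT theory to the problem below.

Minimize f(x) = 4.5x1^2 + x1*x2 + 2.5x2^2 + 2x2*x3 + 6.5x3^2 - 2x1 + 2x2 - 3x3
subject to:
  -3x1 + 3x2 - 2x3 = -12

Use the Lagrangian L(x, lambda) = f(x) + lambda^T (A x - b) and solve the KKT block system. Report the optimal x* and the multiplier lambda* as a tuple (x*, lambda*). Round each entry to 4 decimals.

Form the Lagrangian:
  L(x, lambda) = (1/2) x^T Q x + c^T x + lambda^T (A x - b)
Stationarity (grad_x L = 0): Q x + c + A^T lambda = 0.
Primal feasibility: A x = b.

This gives the KKT block system:
  [ Q   A^T ] [ x     ]   [-c ]
  [ A    0  ] [ lambda ] = [ b ]

Solving the linear system:
  x*      = (1.1643, -2.2389, 0.8952)
  lambda* = (2.0799)
  f(x*)   = 7.7336

x* = (1.1643, -2.2389, 0.8952), lambda* = (2.0799)


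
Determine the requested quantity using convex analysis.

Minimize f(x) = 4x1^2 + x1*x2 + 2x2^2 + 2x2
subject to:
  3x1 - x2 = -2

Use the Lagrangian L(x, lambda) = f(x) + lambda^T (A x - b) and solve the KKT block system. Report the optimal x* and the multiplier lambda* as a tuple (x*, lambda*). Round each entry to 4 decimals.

Form the Lagrangian:
  L(x, lambda) = (1/2) x^T Q x + c^T x + lambda^T (A x - b)
Stationarity (grad_x L = 0): Q x + c + A^T lambda = 0.
Primal feasibility: A x = b.

This gives the KKT block system:
  [ Q   A^T ] [ x     ]   [-c ]
  [ A    0  ] [ lambda ] = [ b ]

Solving the linear system:
  x*      = (-0.64, 0.08)
  lambda* = (1.68)
  f(x*)   = 1.76

x* = (-0.64, 0.08), lambda* = (1.68)


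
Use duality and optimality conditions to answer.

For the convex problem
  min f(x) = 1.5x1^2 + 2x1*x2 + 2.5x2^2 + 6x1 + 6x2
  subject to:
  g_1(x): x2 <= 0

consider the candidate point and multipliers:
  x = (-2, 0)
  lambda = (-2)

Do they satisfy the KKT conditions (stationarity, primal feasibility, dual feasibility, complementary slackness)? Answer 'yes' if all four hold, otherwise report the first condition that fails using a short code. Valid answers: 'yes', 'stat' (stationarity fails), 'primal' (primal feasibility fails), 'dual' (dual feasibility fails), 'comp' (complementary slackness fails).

Gradient of f: grad f(x) = Q x + c = (0, 2)
Constraint values g_i(x) = a_i^T x - b_i:
  g_1((-2, 0)) = 0
Stationarity residual: grad f(x) + sum_i lambda_i a_i = (0, 0)
  -> stationarity OK
Primal feasibility (all g_i <= 0): OK
Dual feasibility (all lambda_i >= 0): FAILS
Complementary slackness (lambda_i * g_i(x) = 0 for all i): OK

Verdict: the first failing condition is dual_feasibility -> dual.

dual


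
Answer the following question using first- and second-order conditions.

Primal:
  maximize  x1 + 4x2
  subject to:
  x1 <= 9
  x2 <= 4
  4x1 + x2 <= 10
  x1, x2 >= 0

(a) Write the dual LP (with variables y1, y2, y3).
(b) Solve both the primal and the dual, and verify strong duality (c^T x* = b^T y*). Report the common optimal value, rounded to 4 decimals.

The standard primal-dual pair for 'max c^T x s.t. A x <= b, x >= 0' is:
  Dual:  min b^T y  s.t.  A^T y >= c,  y >= 0.

So the dual LP is:
  minimize  9y1 + 4y2 + 10y3
  subject to:
    y1 + 4y3 >= 1
    y2 + y3 >= 4
    y1, y2, y3 >= 0

Solving the primal: x* = (1.5, 4).
  primal value c^T x* = 17.5.
Solving the dual: y* = (0, 3.75, 0.25).
  dual value b^T y* = 17.5.
Strong duality: c^T x* = b^T y*. Confirmed.

17.5


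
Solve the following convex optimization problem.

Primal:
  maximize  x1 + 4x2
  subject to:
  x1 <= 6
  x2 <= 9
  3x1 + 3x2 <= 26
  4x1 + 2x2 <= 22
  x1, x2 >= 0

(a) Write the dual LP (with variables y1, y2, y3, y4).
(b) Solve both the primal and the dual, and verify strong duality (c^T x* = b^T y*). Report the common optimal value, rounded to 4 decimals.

The standard primal-dual pair for 'max c^T x s.t. A x <= b, x >= 0' is:
  Dual:  min b^T y  s.t.  A^T y >= c,  y >= 0.

So the dual LP is:
  minimize  6y1 + 9y2 + 26y3 + 22y4
  subject to:
    y1 + 3y3 + 4y4 >= 1
    y2 + 3y3 + 2y4 >= 4
    y1, y2, y3, y4 >= 0

Solving the primal: x* = (0, 8.6667).
  primal value c^T x* = 34.6667.
Solving the dual: y* = (0, 0, 1.3333, 0).
  dual value b^T y* = 34.6667.
Strong duality: c^T x* = b^T y*. Confirmed.

34.6667


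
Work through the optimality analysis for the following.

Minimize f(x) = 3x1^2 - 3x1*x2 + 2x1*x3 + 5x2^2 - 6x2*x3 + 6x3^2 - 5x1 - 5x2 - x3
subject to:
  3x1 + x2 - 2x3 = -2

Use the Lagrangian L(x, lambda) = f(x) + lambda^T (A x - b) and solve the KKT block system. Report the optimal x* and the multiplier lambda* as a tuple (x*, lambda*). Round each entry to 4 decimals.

Form the Lagrangian:
  L(x, lambda) = (1/2) x^T Q x + c^T x + lambda^T (A x - b)
Stationarity (grad_x L = 0): Q x + c + A^T lambda = 0.
Primal feasibility: A x = b.

This gives the KKT block system:
  [ Q   A^T ] [ x     ]   [-c ]
  [ A    0  ] [ lambda ] = [ b ]

Solving the linear system:
  x*      = (-0.3104, 0.697, 0.8829)
  lambda* = (2.3959)
  f(x*)   = 0.9879

x* = (-0.3104, 0.697, 0.8829), lambda* = (2.3959)


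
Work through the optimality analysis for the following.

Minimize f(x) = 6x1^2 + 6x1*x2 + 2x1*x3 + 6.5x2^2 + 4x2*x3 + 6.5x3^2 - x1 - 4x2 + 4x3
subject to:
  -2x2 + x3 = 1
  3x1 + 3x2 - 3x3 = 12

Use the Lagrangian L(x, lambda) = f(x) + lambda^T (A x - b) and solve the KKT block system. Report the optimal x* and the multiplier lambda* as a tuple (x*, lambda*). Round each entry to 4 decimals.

Form the Lagrangian:
  L(x, lambda) = (1/2) x^T Q x + c^T x + lambda^T (A x - b)
Stationarity (grad_x L = 0): Q x + c + A^T lambda = 0.
Primal feasibility: A x = b.

This gives the KKT block system:
  [ Q   A^T ] [ x     ]   [-c ]
  [ A    0  ] [ lambda ] = [ b ]

Solving the linear system:
  x*      = (3.7168, -1.2832, -1.5664)
  lambda* = (-18.708, -10.9233)
  f(x*)   = 72.469

x* = (3.7168, -1.2832, -1.5664), lambda* = (-18.708, -10.9233)


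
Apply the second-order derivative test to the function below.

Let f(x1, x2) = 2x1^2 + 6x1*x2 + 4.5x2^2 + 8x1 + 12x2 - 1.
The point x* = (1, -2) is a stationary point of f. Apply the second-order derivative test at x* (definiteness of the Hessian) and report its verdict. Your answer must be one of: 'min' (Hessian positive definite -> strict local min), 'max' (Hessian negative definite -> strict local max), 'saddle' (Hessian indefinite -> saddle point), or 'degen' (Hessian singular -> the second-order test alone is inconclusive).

Compute the Hessian H = grad^2 f:
  H = [[4, 6], [6, 9]]
Verify stationarity: grad f(x*) = H x* + g = (0, 0).
Eigenvalues of H: 0, 13.
H has a zero eigenvalue (singular; positive semidefinite but not definite), so H is neither positive definite, negative definite, nor indefinite. The second-order test alone is inconclusive -> degen.
(Indeed, f is constant along the null direction of H through x*, so x* is not a strict local extremum.)

degen


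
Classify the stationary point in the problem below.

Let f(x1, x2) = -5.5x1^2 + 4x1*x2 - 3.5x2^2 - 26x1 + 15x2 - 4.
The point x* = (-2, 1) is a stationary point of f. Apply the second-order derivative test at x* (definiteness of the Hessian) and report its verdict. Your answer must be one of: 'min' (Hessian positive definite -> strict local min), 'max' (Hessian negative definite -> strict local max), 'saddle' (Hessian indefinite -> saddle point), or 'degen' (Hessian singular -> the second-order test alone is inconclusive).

Compute the Hessian H = grad^2 f:
  H = [[-11, 4], [4, -7]]
Verify stationarity: grad f(x*) = H x* + g = (0, 0).
Eigenvalues of H: -13.4721, -4.5279.
Both eigenvalues < 0, so H is negative definite -> x* is a strict local max.

max


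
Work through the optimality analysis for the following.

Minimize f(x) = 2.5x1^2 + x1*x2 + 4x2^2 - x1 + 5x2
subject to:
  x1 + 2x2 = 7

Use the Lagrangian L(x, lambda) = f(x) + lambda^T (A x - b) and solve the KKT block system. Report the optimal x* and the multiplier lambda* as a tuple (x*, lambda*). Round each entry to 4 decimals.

Form the Lagrangian:
  L(x, lambda) = (1/2) x^T Q x + c^T x + lambda^T (A x - b)
Stationarity (grad_x L = 0): Q x + c + A^T lambda = 0.
Primal feasibility: A x = b.

This gives the KKT block system:
  [ Q   A^T ] [ x     ]   [-c ]
  [ A    0  ] [ lambda ] = [ b ]

Solving the linear system:
  x*      = (2.3333, 2.3333)
  lambda* = (-13)
  f(x*)   = 50.1667

x* = (2.3333, 2.3333), lambda* = (-13)


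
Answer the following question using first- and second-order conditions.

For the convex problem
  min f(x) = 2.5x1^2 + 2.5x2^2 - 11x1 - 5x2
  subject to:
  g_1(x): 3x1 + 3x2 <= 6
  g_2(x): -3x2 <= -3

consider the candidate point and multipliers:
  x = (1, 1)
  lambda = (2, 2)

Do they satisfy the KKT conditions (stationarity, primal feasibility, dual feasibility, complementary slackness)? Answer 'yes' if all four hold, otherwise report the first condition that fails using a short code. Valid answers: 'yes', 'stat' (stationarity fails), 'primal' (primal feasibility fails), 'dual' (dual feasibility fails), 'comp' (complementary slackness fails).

Gradient of f: grad f(x) = Q x + c = (-6, 0)
Constraint values g_i(x) = a_i^T x - b_i:
  g_1((1, 1)) = 0
  g_2((1, 1)) = 0
Stationarity residual: grad f(x) + sum_i lambda_i a_i = (0, 0)
  -> stationarity OK
Primal feasibility (all g_i <= 0): OK
Dual feasibility (all lambda_i >= 0): OK
Complementary slackness (lambda_i * g_i(x) = 0 for all i): OK

Verdict: yes, KKT holds.

yes


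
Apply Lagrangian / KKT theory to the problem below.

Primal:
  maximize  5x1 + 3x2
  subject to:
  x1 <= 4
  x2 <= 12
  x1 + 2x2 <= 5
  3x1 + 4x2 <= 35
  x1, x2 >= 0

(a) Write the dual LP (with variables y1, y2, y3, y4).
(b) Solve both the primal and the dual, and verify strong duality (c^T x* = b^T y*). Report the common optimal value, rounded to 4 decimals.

The standard primal-dual pair for 'max c^T x s.t. A x <= b, x >= 0' is:
  Dual:  min b^T y  s.t.  A^T y >= c,  y >= 0.

So the dual LP is:
  minimize  4y1 + 12y2 + 5y3 + 35y4
  subject to:
    y1 + y3 + 3y4 >= 5
    y2 + 2y3 + 4y4 >= 3
    y1, y2, y3, y4 >= 0

Solving the primal: x* = (4, 0.5).
  primal value c^T x* = 21.5.
Solving the dual: y* = (3.5, 0, 1.5, 0).
  dual value b^T y* = 21.5.
Strong duality: c^T x* = b^T y*. Confirmed.

21.5


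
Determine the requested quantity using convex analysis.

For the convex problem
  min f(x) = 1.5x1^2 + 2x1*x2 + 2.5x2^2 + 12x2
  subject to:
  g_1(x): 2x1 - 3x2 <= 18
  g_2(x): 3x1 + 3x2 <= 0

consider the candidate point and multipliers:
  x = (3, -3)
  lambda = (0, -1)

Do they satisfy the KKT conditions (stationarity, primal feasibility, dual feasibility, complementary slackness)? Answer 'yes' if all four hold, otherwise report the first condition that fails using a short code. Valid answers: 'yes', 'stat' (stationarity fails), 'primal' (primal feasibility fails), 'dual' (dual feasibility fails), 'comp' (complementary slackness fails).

Gradient of f: grad f(x) = Q x + c = (3, 3)
Constraint values g_i(x) = a_i^T x - b_i:
  g_1((3, -3)) = -3
  g_2((3, -3)) = 0
Stationarity residual: grad f(x) + sum_i lambda_i a_i = (0, 0)
  -> stationarity OK
Primal feasibility (all g_i <= 0): OK
Dual feasibility (all lambda_i >= 0): FAILS
Complementary slackness (lambda_i * g_i(x) = 0 for all i): OK

Verdict: the first failing condition is dual_feasibility -> dual.

dual


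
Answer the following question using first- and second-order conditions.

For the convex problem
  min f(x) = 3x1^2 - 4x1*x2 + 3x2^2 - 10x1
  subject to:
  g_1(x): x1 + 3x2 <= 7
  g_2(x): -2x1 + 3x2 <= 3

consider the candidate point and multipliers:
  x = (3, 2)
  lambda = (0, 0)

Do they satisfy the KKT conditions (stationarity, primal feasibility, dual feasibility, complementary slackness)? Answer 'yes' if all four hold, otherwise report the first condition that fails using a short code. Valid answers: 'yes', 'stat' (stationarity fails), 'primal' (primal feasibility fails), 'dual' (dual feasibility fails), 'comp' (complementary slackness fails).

Gradient of f: grad f(x) = Q x + c = (0, 0)
Constraint values g_i(x) = a_i^T x - b_i:
  g_1((3, 2)) = 2
  g_2((3, 2)) = -3
Stationarity residual: grad f(x) + sum_i lambda_i a_i = (0, 0)
  -> stationarity OK
Primal feasibility (all g_i <= 0): FAILS
Dual feasibility (all lambda_i >= 0): OK
Complementary slackness (lambda_i * g_i(x) = 0 for all i): OK

Verdict: the first failing condition is primal_feasibility -> primal.

primal


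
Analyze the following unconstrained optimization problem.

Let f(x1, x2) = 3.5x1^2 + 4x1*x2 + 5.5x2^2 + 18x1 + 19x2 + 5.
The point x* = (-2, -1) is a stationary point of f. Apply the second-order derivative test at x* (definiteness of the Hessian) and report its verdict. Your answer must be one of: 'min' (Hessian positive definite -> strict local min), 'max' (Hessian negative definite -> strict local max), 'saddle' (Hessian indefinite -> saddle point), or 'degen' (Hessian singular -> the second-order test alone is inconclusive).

Compute the Hessian H = grad^2 f:
  H = [[7, 4], [4, 11]]
Verify stationarity: grad f(x*) = H x* + g = (0, 0).
Eigenvalues of H: 4.5279, 13.4721.
Both eigenvalues > 0, so H is positive definite -> x* is a strict local min.

min


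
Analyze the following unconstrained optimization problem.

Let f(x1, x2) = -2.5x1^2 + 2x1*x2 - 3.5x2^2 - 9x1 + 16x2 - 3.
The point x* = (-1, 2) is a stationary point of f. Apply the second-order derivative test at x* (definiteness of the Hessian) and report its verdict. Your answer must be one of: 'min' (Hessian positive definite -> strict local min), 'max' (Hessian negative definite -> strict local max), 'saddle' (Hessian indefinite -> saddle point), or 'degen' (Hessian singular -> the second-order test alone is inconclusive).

Compute the Hessian H = grad^2 f:
  H = [[-5, 2], [2, -7]]
Verify stationarity: grad f(x*) = H x* + g = (0, 0).
Eigenvalues of H: -8.2361, -3.7639.
Both eigenvalues < 0, so H is negative definite -> x* is a strict local max.

max


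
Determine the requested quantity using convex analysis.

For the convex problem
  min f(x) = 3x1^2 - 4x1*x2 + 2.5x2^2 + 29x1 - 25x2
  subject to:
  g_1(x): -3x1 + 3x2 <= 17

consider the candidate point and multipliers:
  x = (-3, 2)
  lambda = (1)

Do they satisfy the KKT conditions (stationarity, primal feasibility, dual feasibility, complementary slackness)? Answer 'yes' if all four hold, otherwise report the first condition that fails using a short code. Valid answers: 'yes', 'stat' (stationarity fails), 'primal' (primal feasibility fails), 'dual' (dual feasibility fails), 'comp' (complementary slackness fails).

Gradient of f: grad f(x) = Q x + c = (3, -3)
Constraint values g_i(x) = a_i^T x - b_i:
  g_1((-3, 2)) = -2
Stationarity residual: grad f(x) + sum_i lambda_i a_i = (0, 0)
  -> stationarity OK
Primal feasibility (all g_i <= 0): OK
Dual feasibility (all lambda_i >= 0): OK
Complementary slackness (lambda_i * g_i(x) = 0 for all i): FAILS

Verdict: the first failing condition is complementary_slackness -> comp.

comp


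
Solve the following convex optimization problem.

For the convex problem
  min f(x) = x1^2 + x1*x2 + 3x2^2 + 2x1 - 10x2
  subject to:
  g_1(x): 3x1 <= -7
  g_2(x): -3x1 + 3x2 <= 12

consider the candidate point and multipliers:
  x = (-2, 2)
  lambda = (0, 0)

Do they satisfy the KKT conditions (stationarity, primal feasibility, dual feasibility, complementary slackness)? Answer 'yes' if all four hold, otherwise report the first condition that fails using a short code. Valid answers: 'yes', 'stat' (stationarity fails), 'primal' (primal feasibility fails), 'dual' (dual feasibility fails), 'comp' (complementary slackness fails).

Gradient of f: grad f(x) = Q x + c = (0, 0)
Constraint values g_i(x) = a_i^T x - b_i:
  g_1((-2, 2)) = 1
  g_2((-2, 2)) = 0
Stationarity residual: grad f(x) + sum_i lambda_i a_i = (0, 0)
  -> stationarity OK
Primal feasibility (all g_i <= 0): FAILS
Dual feasibility (all lambda_i >= 0): OK
Complementary slackness (lambda_i * g_i(x) = 0 for all i): OK

Verdict: the first failing condition is primal_feasibility -> primal.

primal


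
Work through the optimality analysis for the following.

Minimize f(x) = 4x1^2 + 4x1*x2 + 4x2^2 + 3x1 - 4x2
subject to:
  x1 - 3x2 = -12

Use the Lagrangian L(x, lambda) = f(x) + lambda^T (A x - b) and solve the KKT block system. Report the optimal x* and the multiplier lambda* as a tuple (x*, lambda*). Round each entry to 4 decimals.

Form the Lagrangian:
  L(x, lambda) = (1/2) x^T Q x + c^T x + lambda^T (A x - b)
Stationarity (grad_x L = 0): Q x + c + A^T lambda = 0.
Primal feasibility: A x = b.

This gives the KKT block system:
  [ Q   A^T ] [ x     ]   [-c ]
  [ A    0  ] [ lambda ] = [ b ]

Solving the linear system:
  x*      = (-2.4519, 3.1827)
  lambda* = (3.8846)
  f(x*)   = 13.2644

x* = (-2.4519, 3.1827), lambda* = (3.8846)


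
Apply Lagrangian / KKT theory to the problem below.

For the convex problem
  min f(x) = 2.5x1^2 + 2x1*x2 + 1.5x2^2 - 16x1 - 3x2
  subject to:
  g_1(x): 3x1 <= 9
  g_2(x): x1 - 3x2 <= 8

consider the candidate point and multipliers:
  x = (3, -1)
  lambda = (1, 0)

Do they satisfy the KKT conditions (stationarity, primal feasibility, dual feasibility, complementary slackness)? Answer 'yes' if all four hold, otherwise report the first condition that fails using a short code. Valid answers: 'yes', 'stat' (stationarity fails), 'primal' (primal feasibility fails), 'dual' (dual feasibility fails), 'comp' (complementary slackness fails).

Gradient of f: grad f(x) = Q x + c = (-3, 0)
Constraint values g_i(x) = a_i^T x - b_i:
  g_1((3, -1)) = 0
  g_2((3, -1)) = -2
Stationarity residual: grad f(x) + sum_i lambda_i a_i = (0, 0)
  -> stationarity OK
Primal feasibility (all g_i <= 0): OK
Dual feasibility (all lambda_i >= 0): OK
Complementary slackness (lambda_i * g_i(x) = 0 for all i): OK

Verdict: yes, KKT holds.

yes


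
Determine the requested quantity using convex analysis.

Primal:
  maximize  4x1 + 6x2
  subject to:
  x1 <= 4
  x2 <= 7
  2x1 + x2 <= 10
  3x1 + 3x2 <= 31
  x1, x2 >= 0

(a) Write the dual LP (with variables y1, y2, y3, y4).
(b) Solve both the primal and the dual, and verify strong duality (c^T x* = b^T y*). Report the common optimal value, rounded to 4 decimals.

The standard primal-dual pair for 'max c^T x s.t. A x <= b, x >= 0' is:
  Dual:  min b^T y  s.t.  A^T y >= c,  y >= 0.

So the dual LP is:
  minimize  4y1 + 7y2 + 10y3 + 31y4
  subject to:
    y1 + 2y3 + 3y4 >= 4
    y2 + y3 + 3y4 >= 6
    y1, y2, y3, y4 >= 0

Solving the primal: x* = (1.5, 7).
  primal value c^T x* = 48.
Solving the dual: y* = (0, 4, 2, 0).
  dual value b^T y* = 48.
Strong duality: c^T x* = b^T y*. Confirmed.

48


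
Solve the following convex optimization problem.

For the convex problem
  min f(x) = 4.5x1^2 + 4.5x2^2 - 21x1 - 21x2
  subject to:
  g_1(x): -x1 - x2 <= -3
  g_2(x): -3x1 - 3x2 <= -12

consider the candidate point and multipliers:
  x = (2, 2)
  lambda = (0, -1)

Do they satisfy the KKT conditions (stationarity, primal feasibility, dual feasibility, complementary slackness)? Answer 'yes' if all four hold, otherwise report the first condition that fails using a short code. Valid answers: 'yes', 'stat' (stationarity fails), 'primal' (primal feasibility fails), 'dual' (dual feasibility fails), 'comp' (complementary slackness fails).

Gradient of f: grad f(x) = Q x + c = (-3, -3)
Constraint values g_i(x) = a_i^T x - b_i:
  g_1((2, 2)) = -1
  g_2((2, 2)) = 0
Stationarity residual: grad f(x) + sum_i lambda_i a_i = (0, 0)
  -> stationarity OK
Primal feasibility (all g_i <= 0): OK
Dual feasibility (all lambda_i >= 0): FAILS
Complementary slackness (lambda_i * g_i(x) = 0 for all i): OK

Verdict: the first failing condition is dual_feasibility -> dual.

dual


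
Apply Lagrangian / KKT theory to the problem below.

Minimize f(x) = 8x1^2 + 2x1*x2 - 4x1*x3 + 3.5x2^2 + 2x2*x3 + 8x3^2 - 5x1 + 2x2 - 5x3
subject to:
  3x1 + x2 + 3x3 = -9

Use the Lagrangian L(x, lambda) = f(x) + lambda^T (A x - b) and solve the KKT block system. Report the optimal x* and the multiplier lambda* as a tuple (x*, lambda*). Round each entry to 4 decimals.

Form the Lagrangian:
  L(x, lambda) = (1/2) x^T Q x + c^T x + lambda^T (A x - b)
Stationarity (grad_x L = 0): Q x + c + A^T lambda = 0.
Primal feasibility: A x = b.

This gives the KKT block system:
  [ Q   A^T ] [ x     ]   [-c ]
  [ A    0  ] [ lambda ] = [ b ]

Solving the linear system:
  x*      = (-1.4035, -0.5789, -1.4035)
  lambda* = (7.6667)
  f(x*)   = 40.9386

x* = (-1.4035, -0.5789, -1.4035), lambda* = (7.6667)


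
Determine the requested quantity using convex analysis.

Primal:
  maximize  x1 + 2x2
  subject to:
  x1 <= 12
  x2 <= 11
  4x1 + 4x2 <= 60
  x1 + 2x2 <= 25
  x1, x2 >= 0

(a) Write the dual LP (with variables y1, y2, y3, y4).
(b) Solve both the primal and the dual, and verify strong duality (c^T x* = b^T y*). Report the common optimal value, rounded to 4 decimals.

The standard primal-dual pair for 'max c^T x s.t. A x <= b, x >= 0' is:
  Dual:  min b^T y  s.t.  A^T y >= c,  y >= 0.

So the dual LP is:
  minimize  12y1 + 11y2 + 60y3 + 25y4
  subject to:
    y1 + 4y3 + y4 >= 1
    y2 + 4y3 + 2y4 >= 2
    y1, y2, y3, y4 >= 0

Solving the primal: x* = (5, 10).
  primal value c^T x* = 25.
Solving the dual: y* = (0, 0, 0, 1).
  dual value b^T y* = 25.
Strong duality: c^T x* = b^T y*. Confirmed.

25


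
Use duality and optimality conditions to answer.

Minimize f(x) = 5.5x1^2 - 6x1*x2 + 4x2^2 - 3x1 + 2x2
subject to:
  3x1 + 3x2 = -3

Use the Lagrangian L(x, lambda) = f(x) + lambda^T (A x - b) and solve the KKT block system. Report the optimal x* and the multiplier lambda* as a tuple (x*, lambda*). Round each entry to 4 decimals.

Form the Lagrangian:
  L(x, lambda) = (1/2) x^T Q x + c^T x + lambda^T (A x - b)
Stationarity (grad_x L = 0): Q x + c + A^T lambda = 0.
Primal feasibility: A x = b.

This gives the KKT block system:
  [ Q   A^T ] [ x     ]   [-c ]
  [ A    0  ] [ lambda ] = [ b ]

Solving the linear system:
  x*      = (-0.2903, -0.7097)
  lambda* = (0.6452)
  f(x*)   = 0.6935

x* = (-0.2903, -0.7097), lambda* = (0.6452)


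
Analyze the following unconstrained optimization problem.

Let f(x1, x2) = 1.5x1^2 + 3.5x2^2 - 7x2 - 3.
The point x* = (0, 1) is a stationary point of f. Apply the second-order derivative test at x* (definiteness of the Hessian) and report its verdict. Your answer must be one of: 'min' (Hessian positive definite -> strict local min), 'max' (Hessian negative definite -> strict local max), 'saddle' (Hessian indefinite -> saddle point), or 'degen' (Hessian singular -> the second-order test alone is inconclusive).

Compute the Hessian H = grad^2 f:
  H = [[3, 0], [0, 7]]
Verify stationarity: grad f(x*) = H x* + g = (0, 0).
Eigenvalues of H: 3, 7.
Both eigenvalues > 0, so H is positive definite -> x* is a strict local min.

min


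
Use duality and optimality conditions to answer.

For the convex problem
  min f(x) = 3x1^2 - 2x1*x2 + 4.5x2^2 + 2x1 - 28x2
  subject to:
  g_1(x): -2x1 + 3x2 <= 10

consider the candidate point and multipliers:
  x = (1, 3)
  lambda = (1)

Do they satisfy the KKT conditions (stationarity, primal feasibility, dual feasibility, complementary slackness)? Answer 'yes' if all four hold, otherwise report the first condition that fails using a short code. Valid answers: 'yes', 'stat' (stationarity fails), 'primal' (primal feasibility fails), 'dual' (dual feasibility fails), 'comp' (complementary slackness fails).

Gradient of f: grad f(x) = Q x + c = (2, -3)
Constraint values g_i(x) = a_i^T x - b_i:
  g_1((1, 3)) = -3
Stationarity residual: grad f(x) + sum_i lambda_i a_i = (0, 0)
  -> stationarity OK
Primal feasibility (all g_i <= 0): OK
Dual feasibility (all lambda_i >= 0): OK
Complementary slackness (lambda_i * g_i(x) = 0 for all i): FAILS

Verdict: the first failing condition is complementary_slackness -> comp.

comp


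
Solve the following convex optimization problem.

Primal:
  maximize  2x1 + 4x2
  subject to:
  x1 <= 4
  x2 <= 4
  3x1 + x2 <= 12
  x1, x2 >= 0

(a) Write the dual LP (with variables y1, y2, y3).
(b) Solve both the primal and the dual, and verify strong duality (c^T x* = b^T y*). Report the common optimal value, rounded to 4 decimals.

The standard primal-dual pair for 'max c^T x s.t. A x <= b, x >= 0' is:
  Dual:  min b^T y  s.t.  A^T y >= c,  y >= 0.

So the dual LP is:
  minimize  4y1 + 4y2 + 12y3
  subject to:
    y1 + 3y3 >= 2
    y2 + y3 >= 4
    y1, y2, y3 >= 0

Solving the primal: x* = (2.6667, 4).
  primal value c^T x* = 21.3333.
Solving the dual: y* = (0, 3.3333, 0.6667).
  dual value b^T y* = 21.3333.
Strong duality: c^T x* = b^T y*. Confirmed.

21.3333


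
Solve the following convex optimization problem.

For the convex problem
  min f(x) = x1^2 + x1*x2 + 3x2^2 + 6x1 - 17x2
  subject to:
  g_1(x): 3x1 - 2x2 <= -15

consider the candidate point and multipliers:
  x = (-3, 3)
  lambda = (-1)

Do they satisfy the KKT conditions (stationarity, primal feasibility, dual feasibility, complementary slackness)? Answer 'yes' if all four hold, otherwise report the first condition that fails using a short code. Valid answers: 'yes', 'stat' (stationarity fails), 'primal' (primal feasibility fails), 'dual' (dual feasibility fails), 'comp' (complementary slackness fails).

Gradient of f: grad f(x) = Q x + c = (3, -2)
Constraint values g_i(x) = a_i^T x - b_i:
  g_1((-3, 3)) = 0
Stationarity residual: grad f(x) + sum_i lambda_i a_i = (0, 0)
  -> stationarity OK
Primal feasibility (all g_i <= 0): OK
Dual feasibility (all lambda_i >= 0): FAILS
Complementary slackness (lambda_i * g_i(x) = 0 for all i): OK

Verdict: the first failing condition is dual_feasibility -> dual.

dual


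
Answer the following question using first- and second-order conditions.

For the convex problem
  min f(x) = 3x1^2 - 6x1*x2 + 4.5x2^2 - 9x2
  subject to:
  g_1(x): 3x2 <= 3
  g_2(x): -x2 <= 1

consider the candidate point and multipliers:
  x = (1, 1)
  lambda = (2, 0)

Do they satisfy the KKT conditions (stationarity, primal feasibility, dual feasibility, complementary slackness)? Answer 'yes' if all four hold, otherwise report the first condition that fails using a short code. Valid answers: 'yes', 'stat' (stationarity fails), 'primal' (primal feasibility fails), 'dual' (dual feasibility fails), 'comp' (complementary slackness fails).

Gradient of f: grad f(x) = Q x + c = (0, -6)
Constraint values g_i(x) = a_i^T x - b_i:
  g_1((1, 1)) = 0
  g_2((1, 1)) = -2
Stationarity residual: grad f(x) + sum_i lambda_i a_i = (0, 0)
  -> stationarity OK
Primal feasibility (all g_i <= 0): OK
Dual feasibility (all lambda_i >= 0): OK
Complementary slackness (lambda_i * g_i(x) = 0 for all i): OK

Verdict: yes, KKT holds.

yes


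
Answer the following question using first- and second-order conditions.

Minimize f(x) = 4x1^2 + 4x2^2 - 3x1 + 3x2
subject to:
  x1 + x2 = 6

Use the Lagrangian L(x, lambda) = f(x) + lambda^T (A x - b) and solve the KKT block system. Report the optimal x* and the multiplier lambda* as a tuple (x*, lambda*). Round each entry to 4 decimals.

Form the Lagrangian:
  L(x, lambda) = (1/2) x^T Q x + c^T x + lambda^T (A x - b)
Stationarity (grad_x L = 0): Q x + c + A^T lambda = 0.
Primal feasibility: A x = b.

This gives the KKT block system:
  [ Q   A^T ] [ x     ]   [-c ]
  [ A    0  ] [ lambda ] = [ b ]

Solving the linear system:
  x*      = (3.375, 2.625)
  lambda* = (-24)
  f(x*)   = 70.875

x* = (3.375, 2.625), lambda* = (-24)


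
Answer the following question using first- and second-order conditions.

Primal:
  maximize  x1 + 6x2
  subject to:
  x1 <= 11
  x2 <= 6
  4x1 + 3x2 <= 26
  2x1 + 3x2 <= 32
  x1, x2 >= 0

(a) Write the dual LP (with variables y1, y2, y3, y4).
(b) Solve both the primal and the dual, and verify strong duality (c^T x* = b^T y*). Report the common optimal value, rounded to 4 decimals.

The standard primal-dual pair for 'max c^T x s.t. A x <= b, x >= 0' is:
  Dual:  min b^T y  s.t.  A^T y >= c,  y >= 0.

So the dual LP is:
  minimize  11y1 + 6y2 + 26y3 + 32y4
  subject to:
    y1 + 4y3 + 2y4 >= 1
    y2 + 3y3 + 3y4 >= 6
    y1, y2, y3, y4 >= 0

Solving the primal: x* = (2, 6).
  primal value c^T x* = 38.
Solving the dual: y* = (0, 5.25, 0.25, 0).
  dual value b^T y* = 38.
Strong duality: c^T x* = b^T y*. Confirmed.

38


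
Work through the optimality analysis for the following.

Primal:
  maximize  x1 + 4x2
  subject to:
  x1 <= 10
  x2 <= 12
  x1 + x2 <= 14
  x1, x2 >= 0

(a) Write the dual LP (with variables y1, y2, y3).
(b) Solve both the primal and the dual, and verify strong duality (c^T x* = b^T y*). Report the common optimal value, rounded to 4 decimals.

The standard primal-dual pair for 'max c^T x s.t. A x <= b, x >= 0' is:
  Dual:  min b^T y  s.t.  A^T y >= c,  y >= 0.

So the dual LP is:
  minimize  10y1 + 12y2 + 14y3
  subject to:
    y1 + y3 >= 1
    y2 + y3 >= 4
    y1, y2, y3 >= 0

Solving the primal: x* = (2, 12).
  primal value c^T x* = 50.
Solving the dual: y* = (0, 3, 1).
  dual value b^T y* = 50.
Strong duality: c^T x* = b^T y*. Confirmed.

50


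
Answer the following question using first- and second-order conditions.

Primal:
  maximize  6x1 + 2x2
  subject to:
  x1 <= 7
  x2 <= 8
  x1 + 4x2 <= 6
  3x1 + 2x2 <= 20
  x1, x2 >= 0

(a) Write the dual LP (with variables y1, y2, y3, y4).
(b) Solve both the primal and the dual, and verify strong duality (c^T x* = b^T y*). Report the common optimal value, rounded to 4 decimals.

The standard primal-dual pair for 'max c^T x s.t. A x <= b, x >= 0' is:
  Dual:  min b^T y  s.t.  A^T y >= c,  y >= 0.

So the dual LP is:
  minimize  7y1 + 8y2 + 6y3 + 20y4
  subject to:
    y1 + y3 + 3y4 >= 6
    y2 + 4y3 + 2y4 >= 2
    y1, y2, y3, y4 >= 0

Solving the primal: x* = (6, 0).
  primal value c^T x* = 36.
Solving the dual: y* = (0, 0, 6, 0).
  dual value b^T y* = 36.
Strong duality: c^T x* = b^T y*. Confirmed.

36


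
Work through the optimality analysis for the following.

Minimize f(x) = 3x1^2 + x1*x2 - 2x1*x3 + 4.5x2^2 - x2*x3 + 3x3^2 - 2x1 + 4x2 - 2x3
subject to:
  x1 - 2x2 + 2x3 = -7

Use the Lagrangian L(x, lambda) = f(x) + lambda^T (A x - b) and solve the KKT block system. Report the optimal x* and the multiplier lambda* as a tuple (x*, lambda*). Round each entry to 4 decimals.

Form the Lagrangian:
  L(x, lambda) = (1/2) x^T Q x + c^T x + lambda^T (A x - b)
Stationarity (grad_x L = 0): Q x + c + A^T lambda = 0.
Primal feasibility: A x = b.

This gives the KKT block system:
  [ Q   A^T ] [ x     ]   [-c ]
  [ A    0  ] [ lambda ] = [ b ]

Solving the linear system:
  x*      = (-1.4404, 0.8045, -1.9753)
  lambda* = (5.8876)
  f(x*)   = 25.6315

x* = (-1.4404, 0.8045, -1.9753), lambda* = (5.8876)


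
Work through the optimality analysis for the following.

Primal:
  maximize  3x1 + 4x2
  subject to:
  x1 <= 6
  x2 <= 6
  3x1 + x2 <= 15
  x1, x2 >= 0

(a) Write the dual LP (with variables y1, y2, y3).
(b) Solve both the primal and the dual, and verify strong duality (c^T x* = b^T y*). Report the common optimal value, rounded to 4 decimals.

The standard primal-dual pair for 'max c^T x s.t. A x <= b, x >= 0' is:
  Dual:  min b^T y  s.t.  A^T y >= c,  y >= 0.

So the dual LP is:
  minimize  6y1 + 6y2 + 15y3
  subject to:
    y1 + 3y3 >= 3
    y2 + y3 >= 4
    y1, y2, y3 >= 0

Solving the primal: x* = (3, 6).
  primal value c^T x* = 33.
Solving the dual: y* = (0, 3, 1).
  dual value b^T y* = 33.
Strong duality: c^T x* = b^T y*. Confirmed.

33


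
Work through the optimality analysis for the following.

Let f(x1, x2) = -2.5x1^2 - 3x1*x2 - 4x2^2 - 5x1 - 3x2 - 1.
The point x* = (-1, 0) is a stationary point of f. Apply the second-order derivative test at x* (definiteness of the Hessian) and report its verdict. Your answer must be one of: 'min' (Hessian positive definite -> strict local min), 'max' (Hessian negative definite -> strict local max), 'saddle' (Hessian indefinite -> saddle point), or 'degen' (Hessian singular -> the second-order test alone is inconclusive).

Compute the Hessian H = grad^2 f:
  H = [[-5, -3], [-3, -8]]
Verify stationarity: grad f(x*) = H x* + g = (0, 0).
Eigenvalues of H: -9.8541, -3.1459.
Both eigenvalues < 0, so H is negative definite -> x* is a strict local max.

max


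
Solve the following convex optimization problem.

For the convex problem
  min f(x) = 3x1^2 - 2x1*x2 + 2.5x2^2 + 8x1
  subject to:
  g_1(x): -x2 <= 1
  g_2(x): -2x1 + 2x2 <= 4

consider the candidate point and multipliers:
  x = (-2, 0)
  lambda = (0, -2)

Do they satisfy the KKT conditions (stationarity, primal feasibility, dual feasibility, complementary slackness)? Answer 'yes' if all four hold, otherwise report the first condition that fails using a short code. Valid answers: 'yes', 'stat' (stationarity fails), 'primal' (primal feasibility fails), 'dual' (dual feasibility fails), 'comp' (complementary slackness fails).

Gradient of f: grad f(x) = Q x + c = (-4, 4)
Constraint values g_i(x) = a_i^T x - b_i:
  g_1((-2, 0)) = -1
  g_2((-2, 0)) = 0
Stationarity residual: grad f(x) + sum_i lambda_i a_i = (0, 0)
  -> stationarity OK
Primal feasibility (all g_i <= 0): OK
Dual feasibility (all lambda_i >= 0): FAILS
Complementary slackness (lambda_i * g_i(x) = 0 for all i): OK

Verdict: the first failing condition is dual_feasibility -> dual.

dual


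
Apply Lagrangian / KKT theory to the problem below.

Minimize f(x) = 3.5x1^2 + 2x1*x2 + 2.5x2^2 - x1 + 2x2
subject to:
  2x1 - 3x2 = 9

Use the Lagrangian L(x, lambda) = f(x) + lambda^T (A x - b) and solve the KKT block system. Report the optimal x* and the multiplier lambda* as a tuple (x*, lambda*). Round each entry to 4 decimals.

Form the Lagrangian:
  L(x, lambda) = (1/2) x^T Q x + c^T x + lambda^T (A x - b)
Stationarity (grad_x L = 0): Q x + c + A^T lambda = 0.
Primal feasibility: A x = b.

This gives the KKT block system:
  [ Q   A^T ] [ x     ]   [-c ]
  [ A    0  ] [ lambda ] = [ b ]

Solving the linear system:
  x*      = (1.3178, -2.1215)
  lambda* = (-1.9907)
  f(x*)   = 6.1776

x* = (1.3178, -2.1215), lambda* = (-1.9907)


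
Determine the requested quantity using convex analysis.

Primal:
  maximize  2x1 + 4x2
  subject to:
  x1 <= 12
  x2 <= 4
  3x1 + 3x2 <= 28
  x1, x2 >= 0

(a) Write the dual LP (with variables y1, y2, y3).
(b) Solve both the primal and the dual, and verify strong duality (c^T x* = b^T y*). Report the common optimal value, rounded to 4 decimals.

The standard primal-dual pair for 'max c^T x s.t. A x <= b, x >= 0' is:
  Dual:  min b^T y  s.t.  A^T y >= c,  y >= 0.

So the dual LP is:
  minimize  12y1 + 4y2 + 28y3
  subject to:
    y1 + 3y3 >= 2
    y2 + 3y3 >= 4
    y1, y2, y3 >= 0

Solving the primal: x* = (5.3333, 4).
  primal value c^T x* = 26.6667.
Solving the dual: y* = (0, 2, 0.6667).
  dual value b^T y* = 26.6667.
Strong duality: c^T x* = b^T y*. Confirmed.

26.6667
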